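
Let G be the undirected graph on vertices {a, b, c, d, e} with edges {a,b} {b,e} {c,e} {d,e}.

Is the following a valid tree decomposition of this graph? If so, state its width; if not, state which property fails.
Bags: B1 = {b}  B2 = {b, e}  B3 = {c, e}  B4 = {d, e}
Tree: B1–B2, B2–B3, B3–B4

No — vertex a appears in no bag.

A tree decomposition must satisfy three properties: every vertex lies in some bag; for every edge, both endpoints lie together in some bag; and for every vertex, the bags containing it form a connected subtree. Here vertex a appears in no bag, so the decomposition is invalid.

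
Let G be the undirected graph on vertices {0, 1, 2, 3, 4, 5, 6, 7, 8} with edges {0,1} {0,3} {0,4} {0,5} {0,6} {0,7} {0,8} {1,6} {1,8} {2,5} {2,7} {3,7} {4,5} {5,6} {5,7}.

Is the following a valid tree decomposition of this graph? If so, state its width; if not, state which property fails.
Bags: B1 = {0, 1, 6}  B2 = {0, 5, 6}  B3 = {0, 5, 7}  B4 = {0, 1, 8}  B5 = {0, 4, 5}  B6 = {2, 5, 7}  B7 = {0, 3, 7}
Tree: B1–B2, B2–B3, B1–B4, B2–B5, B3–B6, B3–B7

Yes; width 2.

Checking the three conditions: (i) the bags cover all of {0, 1, 2, 3, 4, 5, 6, 7, 8}; (ii) for each edge, some bag contains both endpoints; (iii) the bags containing any fixed vertex form a subtree. All hold, so the decomposition is valid with width 3 − 1 = 2.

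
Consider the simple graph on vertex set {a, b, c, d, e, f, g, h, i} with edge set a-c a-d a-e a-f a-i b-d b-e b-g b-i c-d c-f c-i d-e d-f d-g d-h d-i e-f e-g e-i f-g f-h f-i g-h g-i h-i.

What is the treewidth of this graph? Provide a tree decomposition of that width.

Each bag holds 5 vertices, so the decomposition has width 4, which upper-bounds the treewidth. On the other hand G contains the 5-clique {d, e, f, g, i}. A clique must lie in a single bag of any decomposition, so no decomposition can have width below 4. Therefore the treewidth is 4.

Treewidth 4.
Bags: B1 = {d, e, f, g, i}  B2 = {d, f, g, h, i}  B3 = {a, d, e, f, i}  B4 = {b, d, e, g, i}  B5 = {a, c, d, f, i}
Tree: B1–B2, B1–B3, B1–B4, B3–B5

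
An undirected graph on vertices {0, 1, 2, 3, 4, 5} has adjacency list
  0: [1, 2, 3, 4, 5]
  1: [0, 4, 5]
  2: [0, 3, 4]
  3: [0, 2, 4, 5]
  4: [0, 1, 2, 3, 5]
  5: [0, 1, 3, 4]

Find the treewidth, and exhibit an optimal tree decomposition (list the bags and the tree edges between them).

Treewidth 3.
One optimal decomposition is:
Bags: B1 = {0, 3, 4, 5}  B2 = {0, 1, 4, 5}  B3 = {0, 2, 3, 4}
Tree: B1–B2, B1–B3

Every bag has size at most 4, so the width is 4 − 1 = 3 and tw(G) ≤ 3. For the lower bound, the 4 vertices {0, 1, 4, 5} are pairwise adjacent, and any tree decomposition puts a clique entirely inside one bag — forcing width ≥ 3. The upper and lower bounds meet at 3, so that is the treewidth.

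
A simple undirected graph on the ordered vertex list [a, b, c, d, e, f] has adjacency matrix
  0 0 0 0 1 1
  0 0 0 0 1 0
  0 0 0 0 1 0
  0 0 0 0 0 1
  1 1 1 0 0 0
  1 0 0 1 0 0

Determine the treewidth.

1

A width-1 tree decomposition is:
Bags: B1 = {a, e}  B2 = {c, e}  B3 = {a, f}  B4 = {b, e}  B5 = {d, f}
Tree: B1–B2, B1–B3, B1–B4, B3–B5
The largest bag has 2 vertices, giving width 1; this decomposition certifies tw(G) ≤ 1. Since G has at least one edge (e.g. a–e), it is not an edgeless graph, so tw(G) ≥ 1. The upper and lower bounds meet at 1, so that is the treewidth.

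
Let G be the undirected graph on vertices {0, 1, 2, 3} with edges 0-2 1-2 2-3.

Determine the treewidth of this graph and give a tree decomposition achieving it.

Treewidth 1.
Bags: B1 = {2, 3}  B2 = {0, 2}  B3 = {1, 2}
Tree: B1–B2, B1–B3

The largest bag has 2 vertices, giving width 1; this decomposition certifies tw(G) ≤ 1. G has an edge, so its treewidth is at least 1. Hence tw(G) = 1 exactly.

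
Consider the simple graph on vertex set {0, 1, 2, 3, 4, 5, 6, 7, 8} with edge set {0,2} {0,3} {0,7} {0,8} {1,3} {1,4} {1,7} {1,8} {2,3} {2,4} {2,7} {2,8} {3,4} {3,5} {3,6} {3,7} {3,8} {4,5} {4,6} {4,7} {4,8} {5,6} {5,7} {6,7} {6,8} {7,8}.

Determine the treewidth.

4

A width-4 tree decomposition is:
Bags: B1 = {1, 3, 4, 7, 8}  B2 = {3, 4, 6, 7, 8}  B3 = {2, 3, 4, 7, 8}  B4 = {3, 4, 5, 6, 7}  B5 = {0, 2, 3, 7, 8}
Tree: B1–B2, B1–B3, B2–B4, B3–B5
The largest bag has 5 vertices, giving width 4; this decomposition certifies tw(G) ≤ 4. For the lower bound, the 5 vertices {0, 2, 3, 7, 8} are pairwise adjacent, and any tree decomposition puts a clique entirely inside one bag — forcing width ≥ 4. The upper and lower bounds meet at 4, so that is the treewidth.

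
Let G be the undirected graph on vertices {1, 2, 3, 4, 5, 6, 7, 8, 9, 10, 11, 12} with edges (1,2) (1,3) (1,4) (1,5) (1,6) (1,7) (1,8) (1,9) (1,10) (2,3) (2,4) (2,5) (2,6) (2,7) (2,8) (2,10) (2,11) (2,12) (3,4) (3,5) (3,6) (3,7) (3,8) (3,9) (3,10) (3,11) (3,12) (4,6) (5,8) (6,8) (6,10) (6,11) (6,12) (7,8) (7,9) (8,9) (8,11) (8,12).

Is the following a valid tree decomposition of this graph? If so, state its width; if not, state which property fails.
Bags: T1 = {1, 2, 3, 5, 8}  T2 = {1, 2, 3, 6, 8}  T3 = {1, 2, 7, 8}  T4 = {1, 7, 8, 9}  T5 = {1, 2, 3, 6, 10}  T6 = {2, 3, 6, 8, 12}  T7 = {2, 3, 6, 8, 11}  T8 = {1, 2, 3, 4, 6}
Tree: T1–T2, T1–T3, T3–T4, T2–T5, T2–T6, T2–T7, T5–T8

A tree decomposition must satisfy three properties: every vertex lies in some bag; for every edge, both endpoints lie together in some bag; and for every vertex, the bags containing it form a connected subtree. Here edge (3,7) lies in no bag, so the decomposition is invalid.

No — edge (3,7) lies in no bag.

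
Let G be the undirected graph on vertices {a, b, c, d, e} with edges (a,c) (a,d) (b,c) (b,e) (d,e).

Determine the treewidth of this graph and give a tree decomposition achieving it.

Each bag holds 3 vertices, so the decomposition has width 2, which upper-bounds the treewidth. For the lower bound, G contains the cycle d–e–b–c–a–d, so G is not a forest; only forests have treewidth ≤ 1, hence tw(G) ≥ 2. Combining the bounds, tw(G) = 2.

Treewidth 2.
One optimal decomposition is:
Bags: B1 = {b, d, e}  B2 = {b, c, d}  B3 = {a, c, d}
Tree: B1–B2, B2–B3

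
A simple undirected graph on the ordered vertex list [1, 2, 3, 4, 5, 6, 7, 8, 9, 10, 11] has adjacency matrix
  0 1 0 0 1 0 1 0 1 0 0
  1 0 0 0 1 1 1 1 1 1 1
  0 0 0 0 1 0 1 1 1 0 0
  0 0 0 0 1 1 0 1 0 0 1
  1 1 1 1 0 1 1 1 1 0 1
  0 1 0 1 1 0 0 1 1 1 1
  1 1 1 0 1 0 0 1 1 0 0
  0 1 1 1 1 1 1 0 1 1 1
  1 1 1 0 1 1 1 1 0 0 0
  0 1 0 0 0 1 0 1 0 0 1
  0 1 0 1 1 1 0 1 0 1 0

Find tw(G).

4

A width-4 tree decomposition is:
Bags: B1 = {2, 5, 6, 8, 11}  B2 = {2, 5, 6, 8, 9}  B3 = {4, 5, 6, 8, 11}  B4 = {2, 5, 7, 8, 9}  B5 = {2, 6, 8, 10, 11}  B6 = {1, 2, 5, 7, 9}  B7 = {3, 5, 7, 8, 9}
Tree: B1–B2, B1–B3, B2–B4, B1–B5, B4–B6, B4–B7
The largest bag has 5 vertices, giving width 4; this decomposition certifies tw(G) ≤ 4. Conversely, {2, 6, 8, 10, 11} is a clique of size 5, and the vertices of any clique must share a bag in every tree decomposition; so some bag has ≥ 5 vertices and tw(G) ≥ 4. Therefore the treewidth is 4.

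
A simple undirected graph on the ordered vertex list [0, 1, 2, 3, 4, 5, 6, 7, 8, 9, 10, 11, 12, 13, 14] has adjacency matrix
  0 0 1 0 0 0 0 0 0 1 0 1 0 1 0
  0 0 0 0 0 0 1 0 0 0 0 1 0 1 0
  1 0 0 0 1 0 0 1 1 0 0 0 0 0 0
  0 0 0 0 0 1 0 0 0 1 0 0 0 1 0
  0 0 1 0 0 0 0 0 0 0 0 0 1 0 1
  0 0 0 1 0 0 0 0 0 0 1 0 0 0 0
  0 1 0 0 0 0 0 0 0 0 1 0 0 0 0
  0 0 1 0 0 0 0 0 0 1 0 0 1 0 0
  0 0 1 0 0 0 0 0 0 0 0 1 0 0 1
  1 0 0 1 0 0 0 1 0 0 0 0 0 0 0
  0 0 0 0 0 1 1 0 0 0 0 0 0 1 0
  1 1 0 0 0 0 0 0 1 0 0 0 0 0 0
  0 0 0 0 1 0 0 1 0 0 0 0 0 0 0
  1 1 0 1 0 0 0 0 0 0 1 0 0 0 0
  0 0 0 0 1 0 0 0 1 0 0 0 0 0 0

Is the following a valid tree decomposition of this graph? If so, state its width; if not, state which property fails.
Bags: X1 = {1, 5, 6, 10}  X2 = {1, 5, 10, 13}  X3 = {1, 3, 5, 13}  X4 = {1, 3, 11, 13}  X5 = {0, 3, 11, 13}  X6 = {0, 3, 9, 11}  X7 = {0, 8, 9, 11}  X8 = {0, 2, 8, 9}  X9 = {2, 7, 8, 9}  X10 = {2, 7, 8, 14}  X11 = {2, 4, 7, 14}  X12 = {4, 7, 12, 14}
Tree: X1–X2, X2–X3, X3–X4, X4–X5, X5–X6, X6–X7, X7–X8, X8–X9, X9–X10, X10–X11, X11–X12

Yes; width 3.

Every vertex of G appears in some bag (union = {0, 1, 2, 3, 4, 5, 6, 7, 8, 9, 10, 11, 12, 13, 14}); every edge is covered by a bag; and for each vertex v the set of bags containing v is connected in the bag tree. The decomposition is therefore valid. The largest bag has 4 vertices, so the width is 3.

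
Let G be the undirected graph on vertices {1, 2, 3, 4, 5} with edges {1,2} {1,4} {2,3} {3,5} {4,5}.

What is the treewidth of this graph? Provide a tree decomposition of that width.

Treewidth 2.
Bags: B1 = {1, 2, 3}  B2 = {1, 3, 5}  B3 = {1, 4, 5}
Tree: B1–B2, B2–B3

Each bag holds 3 vertices, so the decomposition has width 2, which upper-bounds the treewidth. For the lower bound, G contains the cycle 1–2–3–5–4–1, so G is not a forest; only forests have treewidth ≤ 1, hence tw(G) ≥ 2. Therefore the treewidth is 2.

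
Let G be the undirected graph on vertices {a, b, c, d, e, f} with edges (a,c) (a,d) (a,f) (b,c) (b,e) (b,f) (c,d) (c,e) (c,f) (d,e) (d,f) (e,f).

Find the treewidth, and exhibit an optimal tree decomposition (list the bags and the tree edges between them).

Every bag has size at most 4, so the width is 4 − 1 = 3 and tw(G) ≤ 3. On the other hand G contains the 4-clique {c, d, e, f}. A clique must lie in a single bag of any decomposition, so no decomposition can have width below 3. Combining the bounds, tw(G) = 3.

Treewidth 3.
One such decomposition:
Bags: B1 = {c, d, e, f}  B2 = {a, c, d, f}  B3 = {b, c, e, f}
Tree: B1–B2, B1–B3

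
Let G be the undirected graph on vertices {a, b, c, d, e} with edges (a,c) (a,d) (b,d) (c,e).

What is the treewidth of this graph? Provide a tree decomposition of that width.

Treewidth 1.
One such decomposition:
Bags: B1 = {a, c}  B2 = {a, d}  B3 = {b, d}  B4 = {c, e}
Tree: B1–B2, B2–B3, B1–B4

Each bag holds 2 vertices, so the decomposition has width 1, which upper-bounds the treewidth. Any graph with an edge has treewidth ≥ 1, and G has the edge a–c. Hence tw(G) = 1 exactly.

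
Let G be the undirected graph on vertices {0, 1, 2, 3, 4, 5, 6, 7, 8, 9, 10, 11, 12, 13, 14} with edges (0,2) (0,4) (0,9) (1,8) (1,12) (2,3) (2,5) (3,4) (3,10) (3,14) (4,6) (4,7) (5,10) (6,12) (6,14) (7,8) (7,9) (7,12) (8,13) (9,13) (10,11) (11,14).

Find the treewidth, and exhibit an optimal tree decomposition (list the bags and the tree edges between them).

Treewidth 3.
One optimal decomposition is:
Bags: B1 = {5, 10, 11, 14}  B2 = {3, 5, 10, 14}  B3 = {2, 3, 5, 14}  B4 = {2, 3, 6, 14}  B5 = {2, 3, 4, 6}  B6 = {0, 2, 4, 6}  B7 = {0, 4, 6, 12}  B8 = {0, 4, 7, 12}  B9 = {0, 7, 9, 12}  B10 = {1, 7, 9, 12}  B11 = {1, 7, 8, 9}  B12 = {1, 8, 9, 13}
Tree: B1–B2, B2–B3, B3–B4, B4–B5, B5–B6, B6–B7, B7–B8, B8–B9, B9–B10, B10–B11, B11–B12

Each bag holds 4 vertices, so the decomposition has width 3, which upper-bounds the treewidth. For the lower bound: the 4 vertex sets {5,10,11}, {14}, {3}, {0,2,4,6} are disjoint, each induces a connected subgraph, and every pair is joined by at least one edge of G. Contracting each set to a single vertex therefore yields K_{4} as a minor, and since treewidth is minor-monotone, tw(G) ≥ tw(K_{4}) = 3. Therefore the treewidth is 3.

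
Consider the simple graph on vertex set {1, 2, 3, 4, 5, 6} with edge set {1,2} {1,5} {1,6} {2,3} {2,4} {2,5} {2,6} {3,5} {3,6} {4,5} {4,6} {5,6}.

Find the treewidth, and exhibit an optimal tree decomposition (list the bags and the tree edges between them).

Treewidth 3.
Bags: B1 = {2, 3, 5, 6}  B2 = {2, 4, 5, 6}  B3 = {1, 2, 5, 6}
Tree: B1–B2, B2–B3

Every bag has size at most 4, so the width is 4 − 1 = 3 and tw(G) ≤ 3. On the other hand G contains the 4-clique {1, 2, 5, 6}. A clique must lie in a single bag of any decomposition, so no decomposition can have width below 3. Hence tw(G) = 3 exactly.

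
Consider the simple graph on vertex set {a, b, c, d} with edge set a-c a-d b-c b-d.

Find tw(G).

A width-2 tree decomposition is:
Bags: B1 = {a, b, c}  B2 = {a, b, d}
Tree: B1–B2
Every bag has size at most 3, so the width is 3 − 1 = 2 and tw(G) ≤ 2. Since a–c–b–d–a is a cycle in G, G is not acyclic. Forests are exactly the graphs of treewidth ≤ 1, so tw(G) ≥ 2. Therefore the treewidth is 2.

2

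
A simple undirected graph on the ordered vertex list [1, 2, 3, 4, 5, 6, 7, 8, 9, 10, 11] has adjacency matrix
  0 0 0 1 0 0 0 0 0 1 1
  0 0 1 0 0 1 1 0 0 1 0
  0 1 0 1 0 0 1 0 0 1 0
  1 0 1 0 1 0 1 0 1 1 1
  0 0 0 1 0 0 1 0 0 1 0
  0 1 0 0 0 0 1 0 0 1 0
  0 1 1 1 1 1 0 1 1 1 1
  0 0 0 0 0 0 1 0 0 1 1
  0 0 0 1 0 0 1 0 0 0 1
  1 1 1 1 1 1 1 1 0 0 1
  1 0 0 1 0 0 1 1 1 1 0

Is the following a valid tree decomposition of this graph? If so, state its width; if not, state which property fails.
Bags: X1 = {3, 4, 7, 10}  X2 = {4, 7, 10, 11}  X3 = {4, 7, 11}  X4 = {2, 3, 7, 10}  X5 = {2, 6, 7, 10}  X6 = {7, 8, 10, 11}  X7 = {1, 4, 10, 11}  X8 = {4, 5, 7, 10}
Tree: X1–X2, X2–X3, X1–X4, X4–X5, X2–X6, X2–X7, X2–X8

A tree decomposition must satisfy three properties: every vertex lies in some bag; for every edge, both endpoints lie together in some bag; and for every vertex, the bags containing it form a connected subtree. Here vertex 9 appears in no bag, so the decomposition is invalid.

No — vertex 9 appears in no bag.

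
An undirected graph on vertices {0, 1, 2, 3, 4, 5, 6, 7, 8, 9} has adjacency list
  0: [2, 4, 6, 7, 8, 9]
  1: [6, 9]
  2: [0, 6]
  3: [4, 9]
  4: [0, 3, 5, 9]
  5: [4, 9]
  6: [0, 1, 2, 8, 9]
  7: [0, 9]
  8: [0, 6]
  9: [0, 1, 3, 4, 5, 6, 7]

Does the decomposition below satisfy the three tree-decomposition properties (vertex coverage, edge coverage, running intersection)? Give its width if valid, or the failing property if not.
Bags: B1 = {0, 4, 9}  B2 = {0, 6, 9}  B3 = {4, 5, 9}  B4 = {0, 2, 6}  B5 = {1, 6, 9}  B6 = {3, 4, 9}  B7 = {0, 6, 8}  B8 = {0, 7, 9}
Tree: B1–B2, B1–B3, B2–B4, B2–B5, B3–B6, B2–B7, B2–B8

Yes; width 2.

Vertex coverage: the bags together contain {0, 1, 2, 3, 4, 5, 6, 7, 8, 9}, the full vertex set. Edge coverage: each edge of G has both endpoints in at least one bag. Running intersection: for every vertex, the bags containing it form a connected subtree. All three properties hold, so this is a valid tree decomposition of width max|bag| − 1 = 2, and hence tw(G) ≤ 2.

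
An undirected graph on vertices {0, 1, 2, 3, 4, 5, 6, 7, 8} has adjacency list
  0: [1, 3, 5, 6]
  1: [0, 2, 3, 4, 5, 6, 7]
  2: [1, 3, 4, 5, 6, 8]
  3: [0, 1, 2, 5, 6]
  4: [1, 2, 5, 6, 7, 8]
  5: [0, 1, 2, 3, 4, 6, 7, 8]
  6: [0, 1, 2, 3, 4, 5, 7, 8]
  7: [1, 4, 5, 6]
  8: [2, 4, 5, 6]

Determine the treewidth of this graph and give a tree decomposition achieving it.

Each bag holds 5 vertices, so the decomposition has width 4, which upper-bounds the treewidth. Conversely, {2, 4, 5, 6, 8} is a clique of size 5, and the vertices of any clique must share a bag in every tree decomposition; so some bag has ≥ 5 vertices and tw(G) ≥ 4. Hence tw(G) = 4 exactly.

Treewidth 4.
One such decomposition:
Bags: B1 = {1, 2, 3, 5, 6}  B2 = {1, 2, 4, 5, 6}  B3 = {2, 4, 5, 6, 8}  B4 = {1, 4, 5, 6, 7}  B5 = {0, 1, 3, 5, 6}
Tree: B1–B2, B2–B3, B2–B4, B1–B5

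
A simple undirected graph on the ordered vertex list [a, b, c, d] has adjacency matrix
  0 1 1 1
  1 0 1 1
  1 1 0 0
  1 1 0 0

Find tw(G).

2

A width-2 tree decomposition is:
Bags: B1 = {a, b, c}  B2 = {a, b, d}
Tree: B1–B2
Every bag has size at most 3, so the width is 3 − 1 = 2 and tw(G) ≤ 2. On the other hand G contains the 3-clique {a, b, d}. A clique must lie in a single bag of any decomposition, so no decomposition can have width below 2. Therefore the treewidth is 2.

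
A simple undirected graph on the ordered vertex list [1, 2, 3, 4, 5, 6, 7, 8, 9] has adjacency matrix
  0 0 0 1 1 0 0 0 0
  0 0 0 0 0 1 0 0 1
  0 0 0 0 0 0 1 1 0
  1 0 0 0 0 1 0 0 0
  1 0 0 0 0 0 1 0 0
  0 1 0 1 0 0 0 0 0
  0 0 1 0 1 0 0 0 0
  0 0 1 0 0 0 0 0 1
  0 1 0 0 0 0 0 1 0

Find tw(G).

A width-2 tree decomposition is:
Bags: B1 = {1, 4, 5}  B2 = {4, 5, 6}  B3 = {2, 5, 6}  B4 = {2, 5, 9}  B5 = {5, 8, 9}  B6 = {3, 5, 8}  B7 = {3, 5, 7}
Tree: B1–B2, B2–B3, B3–B4, B4–B5, B5–B6, B6–B7
Each bag holds 3 vertices, so the decomposition has width 2, which upper-bounds the treewidth. Since 5–1–4–6–2–9–8–3–7–5 is a cycle in G, G is not acyclic. Forests are exactly the graphs of treewidth ≤ 1, so tw(G) ≥ 2. Combining the bounds, tw(G) = 2.

2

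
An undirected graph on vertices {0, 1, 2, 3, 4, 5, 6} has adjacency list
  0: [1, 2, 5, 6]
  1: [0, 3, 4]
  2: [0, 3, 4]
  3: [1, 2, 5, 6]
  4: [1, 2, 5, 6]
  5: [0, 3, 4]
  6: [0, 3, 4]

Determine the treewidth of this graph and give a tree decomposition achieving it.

The largest bag has 4 vertices, giving width 3; this decomposition certifies tw(G) ≤ 3. For the lower bound: the 4 vertex sets {0,1}, {2,4}, {3}, {6} are disjoint, each induces a connected subgraph, and every pair is joined by at least one edge of G. Contracting each set to a single vertex therefore yields K_{4} as a minor, and since treewidth is minor-monotone, tw(G) ≥ tw(K_{4}) = 3. The upper and lower bounds meet at 3, so that is the treewidth.

Treewidth 3.
One optimal decomposition is:
Bags: B1 = {0, 1, 3, 4}  B2 = {0, 2, 3, 4}  B3 = {0, 3, 4, 6}  B4 = {0, 3, 4, 5}
Tree: B1–B2, B2–B3, B3–B4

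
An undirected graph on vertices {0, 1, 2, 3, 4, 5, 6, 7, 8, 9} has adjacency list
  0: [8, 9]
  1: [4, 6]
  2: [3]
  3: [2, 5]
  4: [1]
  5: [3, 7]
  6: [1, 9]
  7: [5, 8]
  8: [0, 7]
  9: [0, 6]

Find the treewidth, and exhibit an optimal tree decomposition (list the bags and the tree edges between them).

The largest bag has 2 vertices, giving width 1; this decomposition certifies tw(G) ≤ 1. G has an edge, so its treewidth is at least 1. Therefore the treewidth is 1.

Treewidth 1.
Bags: B1 = {1, 4}  B2 = {1, 6}  B3 = {6, 9}  B4 = {0, 9}  B5 = {0, 8}  B6 = {7, 8}  B7 = {5, 7}  B8 = {3, 5}  B9 = {2, 3}
Tree: B1–B2, B2–B3, B3–B4, B4–B5, B5–B6, B6–B7, B7–B8, B8–B9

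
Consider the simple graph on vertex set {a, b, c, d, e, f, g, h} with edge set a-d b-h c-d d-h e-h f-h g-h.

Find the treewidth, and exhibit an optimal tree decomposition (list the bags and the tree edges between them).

Every bag has size at most 2, so the width is 2 − 1 = 1 and tw(G) ≤ 1. Any graph with an edge has treewidth ≥ 1, and G has the edge h–d. Hence tw(G) = 1 exactly.

Treewidth 1.
One optimal decomposition is:
Bags: B1 = {d, h}  B2 = {g, h}  B3 = {c, d}  B4 = {b, h}  B5 = {a, d}  B6 = {e, h}  B7 = {f, h}
Tree: B1–B2, B1–B3, B1–B4, B1–B5, B2–B6, B4–B7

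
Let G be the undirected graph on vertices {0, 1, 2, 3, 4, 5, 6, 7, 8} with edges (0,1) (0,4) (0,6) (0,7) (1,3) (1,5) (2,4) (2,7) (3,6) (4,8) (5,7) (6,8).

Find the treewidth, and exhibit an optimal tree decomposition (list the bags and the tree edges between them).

Every bag has size at most 4, so the width is 4 − 1 = 3 and tw(G) ≤ 3. For the lower bound: the 4 vertex sets {1,3,5}, {7}, {0}, {2,4,6,8} are disjoint, each induces a connected subgraph, and every pair is joined by at least one edge of G. Contracting each set to a single vertex therefore yields K_{4} as a minor, and since treewidth is minor-monotone, tw(G) ≥ tw(K_{4}) = 3. Therefore the treewidth is 3.

Treewidth 3.
One such decomposition:
Bags: B1 = {1, 3, 5, 7}  B2 = {0, 1, 3, 7}  B3 = {0, 3, 6, 7}  B4 = {0, 2, 6, 7}  B5 = {0, 2, 4, 6}  B6 = {2, 4, 6, 8}
Tree: B1–B2, B2–B3, B3–B4, B4–B5, B5–B6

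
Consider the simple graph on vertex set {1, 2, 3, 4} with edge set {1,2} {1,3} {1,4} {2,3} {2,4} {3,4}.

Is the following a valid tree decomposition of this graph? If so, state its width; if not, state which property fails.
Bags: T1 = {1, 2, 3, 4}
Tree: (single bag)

Yes; width 3.

Checking the three conditions: (i) the bags cover all of {1, 2, 3, 4}; (ii) for each edge, some bag contains both endpoints; (iii) the bags containing any fixed vertex form a subtree. All hold, so the decomposition is valid with width 4 − 1 = 3.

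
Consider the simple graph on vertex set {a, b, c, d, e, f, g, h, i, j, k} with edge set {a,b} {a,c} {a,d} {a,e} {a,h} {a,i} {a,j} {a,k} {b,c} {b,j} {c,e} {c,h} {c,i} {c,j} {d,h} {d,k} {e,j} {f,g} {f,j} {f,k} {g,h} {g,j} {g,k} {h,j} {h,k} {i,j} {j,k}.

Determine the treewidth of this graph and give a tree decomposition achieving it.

Treewidth 3.
Bags: B1 = {a, c, i, j}  B2 = {a, c, h, j}  B3 = {a, c, e, j}  B4 = {a, h, j, k}  B5 = {g, h, j, k}  B6 = {a, d, h, k}  B7 = {a, b, c, j}  B8 = {f, g, j, k}
Tree: B1–B2, B2–B3, B2–B4, B4–B5, B4–B6, B3–B7, B5–B8

The largest bag has 4 vertices, giving width 3; this decomposition certifies tw(G) ≤ 3. Conversely, {a, d, h, k} is a clique of size 4, and the vertices of any clique must share a bag in every tree decomposition; so some bag has ≥ 4 vertices and tw(G) ≥ 3. Therefore the treewidth is 3.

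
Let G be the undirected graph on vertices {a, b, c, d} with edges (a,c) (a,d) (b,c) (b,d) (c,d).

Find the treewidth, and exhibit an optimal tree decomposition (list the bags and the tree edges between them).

Treewidth 2.
One optimal decomposition is:
Bags: B1 = {a, c, d}  B2 = {b, c, d}
Tree: B1–B2

Each bag holds 3 vertices, so the decomposition has width 2, which upper-bounds the treewidth. On the other hand G contains the 3-clique {a, c, d}. A clique must lie in a single bag of any decomposition, so no decomposition can have width below 2. Hence tw(G) = 2 exactly.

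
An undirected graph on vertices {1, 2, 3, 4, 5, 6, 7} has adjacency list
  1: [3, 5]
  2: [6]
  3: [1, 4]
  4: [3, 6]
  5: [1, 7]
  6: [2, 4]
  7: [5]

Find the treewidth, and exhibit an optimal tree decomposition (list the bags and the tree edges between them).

Every bag has size at most 2, so the width is 2 − 1 = 1 and tw(G) ≤ 1. Since G has at least one edge (e.g. 7–5), it is not an edgeless graph, so tw(G) ≥ 1. Therefore the treewidth is 1.

Treewidth 1.
Bags: B1 = {5, 7}  B2 = {1, 5}  B3 = {1, 3}  B4 = {3, 4}  B5 = {4, 6}  B6 = {2, 6}
Tree: B1–B2, B2–B3, B3–B4, B4–B5, B5–B6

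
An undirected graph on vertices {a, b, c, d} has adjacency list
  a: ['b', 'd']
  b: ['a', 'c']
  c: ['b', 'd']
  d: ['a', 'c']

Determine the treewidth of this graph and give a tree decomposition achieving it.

Treewidth 2.
One optimal decomposition is:
Bags: B1 = {b, c, d}  B2 = {a, b, d}
Tree: B1–B2

Every bag has size at most 3, so the width is 3 − 1 = 2 and tw(G) ≤ 2. Since b–c–d–a–b is a cycle in G, G is not acyclic. Forests are exactly the graphs of treewidth ≤ 1, so tw(G) ≥ 2. The upper and lower bounds meet at 2, so that is the treewidth.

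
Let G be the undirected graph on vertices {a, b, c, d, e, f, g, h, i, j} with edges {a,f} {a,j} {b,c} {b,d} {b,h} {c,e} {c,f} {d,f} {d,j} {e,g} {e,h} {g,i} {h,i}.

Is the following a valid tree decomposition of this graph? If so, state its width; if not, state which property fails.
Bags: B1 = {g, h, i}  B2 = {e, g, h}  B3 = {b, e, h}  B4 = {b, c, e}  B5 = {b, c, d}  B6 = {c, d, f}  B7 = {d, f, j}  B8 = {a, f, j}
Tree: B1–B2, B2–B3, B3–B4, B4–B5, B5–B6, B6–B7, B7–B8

Yes; width 2.

Vertex coverage: the bags together contain {a, b, c, d, e, f, g, h, i, j}, the full vertex set. Edge coverage: each edge of G has both endpoints in at least one bag. Running intersection: for every vertex, the bags containing it form a connected subtree. All three properties hold, so this is a valid tree decomposition of width max|bag| − 1 = 2, and hence tw(G) ≤ 2.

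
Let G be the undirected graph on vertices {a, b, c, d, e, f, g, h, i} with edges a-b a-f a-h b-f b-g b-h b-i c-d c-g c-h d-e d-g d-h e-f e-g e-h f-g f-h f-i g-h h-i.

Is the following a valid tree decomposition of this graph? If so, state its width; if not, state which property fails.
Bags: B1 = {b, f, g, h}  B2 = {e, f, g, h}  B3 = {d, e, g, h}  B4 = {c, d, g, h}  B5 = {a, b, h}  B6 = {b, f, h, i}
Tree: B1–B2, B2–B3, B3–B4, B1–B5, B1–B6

No — edge (f,a) lies in no bag.

A tree decomposition must satisfy three properties: every vertex lies in some bag; for every edge, both endpoints lie together in some bag; and for every vertex, the bags containing it form a connected subtree. Here edge (f,a) lies in no bag, so the decomposition is invalid.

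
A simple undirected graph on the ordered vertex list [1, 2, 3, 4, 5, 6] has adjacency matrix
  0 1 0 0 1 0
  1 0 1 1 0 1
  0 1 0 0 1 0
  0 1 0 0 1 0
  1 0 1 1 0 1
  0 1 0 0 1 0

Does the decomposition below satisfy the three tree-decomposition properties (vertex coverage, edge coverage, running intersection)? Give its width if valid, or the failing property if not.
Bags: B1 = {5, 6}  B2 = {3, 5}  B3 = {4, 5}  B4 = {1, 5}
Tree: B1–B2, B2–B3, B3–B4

No — vertex 2 appears in no bag.

A tree decomposition must satisfy three properties: every vertex lies in some bag; for every edge, both endpoints lie together in some bag; and for every vertex, the bags containing it form a connected subtree. Here vertex 2 appears in no bag, so the decomposition is invalid.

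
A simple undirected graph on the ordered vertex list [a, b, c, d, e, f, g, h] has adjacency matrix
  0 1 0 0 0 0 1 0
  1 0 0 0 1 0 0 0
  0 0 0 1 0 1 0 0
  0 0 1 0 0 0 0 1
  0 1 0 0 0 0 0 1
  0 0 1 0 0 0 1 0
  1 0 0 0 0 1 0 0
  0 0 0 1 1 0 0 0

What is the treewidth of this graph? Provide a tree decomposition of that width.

Treewidth 2.
One such decomposition:
Bags: B1 = {a, b, g}  B2 = {b, f, g}  B3 = {b, c, f}  B4 = {b, c, d}  B5 = {b, d, h}  B6 = {b, e, h}
Tree: B1–B2, B2–B3, B3–B4, B4–B5, B5–B6

Every bag has size at most 3, so the width is 3 − 1 = 2 and tw(G) ≤ 2. For the lower bound, G contains the cycle b–a–g–f–c–d–h–e–b, so G is not a forest; only forests have treewidth ≤ 1, hence tw(G) ≥ 2. Hence tw(G) = 2 exactly.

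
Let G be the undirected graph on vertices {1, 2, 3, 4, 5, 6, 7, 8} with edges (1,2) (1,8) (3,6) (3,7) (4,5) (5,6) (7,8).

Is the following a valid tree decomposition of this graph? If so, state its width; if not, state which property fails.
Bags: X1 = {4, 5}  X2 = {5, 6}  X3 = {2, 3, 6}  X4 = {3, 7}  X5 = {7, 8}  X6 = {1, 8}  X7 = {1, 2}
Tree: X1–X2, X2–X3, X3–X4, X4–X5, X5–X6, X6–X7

No — bags containing vertex 2 are not connected in the tree.

A tree decomposition must satisfy three properties: every vertex lies in some bag; for every edge, both endpoints lie together in some bag; and for every vertex, the bags containing it form a connected subtree. Here bags containing vertex 2 are not connected in the tree, so the decomposition is invalid.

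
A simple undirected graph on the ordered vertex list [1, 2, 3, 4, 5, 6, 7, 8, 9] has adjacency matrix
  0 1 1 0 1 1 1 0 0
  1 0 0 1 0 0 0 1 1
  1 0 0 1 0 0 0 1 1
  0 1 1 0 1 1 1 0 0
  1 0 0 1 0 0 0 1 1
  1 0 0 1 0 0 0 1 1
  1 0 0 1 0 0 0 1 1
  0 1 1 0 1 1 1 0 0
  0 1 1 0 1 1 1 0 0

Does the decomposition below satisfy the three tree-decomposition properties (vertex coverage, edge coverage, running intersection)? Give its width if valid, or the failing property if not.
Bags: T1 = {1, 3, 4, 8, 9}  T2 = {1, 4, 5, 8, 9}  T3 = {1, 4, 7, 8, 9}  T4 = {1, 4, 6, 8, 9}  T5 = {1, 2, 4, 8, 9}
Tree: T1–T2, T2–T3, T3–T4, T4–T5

Vertex coverage: the bags together contain {1, 2, 3, 4, 5, 6, 7, 8, 9}, the full vertex set. Edge coverage: each edge of G has both endpoints in at least one bag. Running intersection: for every vertex, the bags containing it form a connected subtree. All three properties hold, so this is a valid tree decomposition of width max|bag| − 1 = 4, and hence tw(G) ≤ 4.

Yes; width 4.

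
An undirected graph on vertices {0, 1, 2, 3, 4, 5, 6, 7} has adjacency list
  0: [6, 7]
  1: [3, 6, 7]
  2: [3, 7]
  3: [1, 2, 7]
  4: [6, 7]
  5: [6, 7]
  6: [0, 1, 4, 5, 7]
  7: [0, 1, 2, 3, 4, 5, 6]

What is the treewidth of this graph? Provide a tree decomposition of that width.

Treewidth 2.
Bags: B1 = {1, 6, 7}  B2 = {1, 3, 7}  B3 = {0, 6, 7}  B4 = {4, 6, 7}  B5 = {5, 6, 7}  B6 = {2, 3, 7}
Tree: B1–B2, B1–B3, B3–B4, B1–B5, B2–B6

Each bag holds 3 vertices, so the decomposition has width 2, which upper-bounds the treewidth. Conversely, {2, 3, 7} is a clique of size 3, and the vertices of any clique must share a bag in every tree decomposition; so some bag has ≥ 3 vertices and tw(G) ≥ 2. Hence tw(G) = 2 exactly.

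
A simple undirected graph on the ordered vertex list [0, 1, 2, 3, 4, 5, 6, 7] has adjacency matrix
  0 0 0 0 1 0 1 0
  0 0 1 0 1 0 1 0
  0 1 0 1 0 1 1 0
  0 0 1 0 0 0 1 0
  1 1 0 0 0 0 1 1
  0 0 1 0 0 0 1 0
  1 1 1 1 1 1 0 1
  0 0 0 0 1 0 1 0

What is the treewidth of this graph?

2

A width-2 tree decomposition is:
Bags: B1 = {0, 4, 6}  B2 = {1, 4, 6}  B3 = {1, 2, 6}  B4 = {2, 5, 6}  B5 = {2, 3, 6}  B6 = {4, 6, 7}
Tree: B1–B2, B2–B3, B3–B4, B4–B5, B2–B6
Each bag holds 3 vertices, so the decomposition has width 2, which upper-bounds the treewidth. On the other hand G contains the 3-clique {0, 4, 6}. A clique must lie in a single bag of any decomposition, so no decomposition can have width below 2. Hence tw(G) = 2 exactly.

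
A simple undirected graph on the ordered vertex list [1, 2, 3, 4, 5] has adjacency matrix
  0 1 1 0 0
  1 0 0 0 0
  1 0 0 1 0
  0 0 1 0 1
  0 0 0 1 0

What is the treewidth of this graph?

1

A width-1 tree decomposition is:
Bags: B1 = {3, 4}  B2 = {1, 3}  B3 = {4, 5}  B4 = {1, 2}
Tree: B1–B2, B1–B3, B2–B4
Every bag has size at most 2, so the width is 2 − 1 = 1 and tw(G) ≤ 1. Any graph with an edge has treewidth ≥ 1, and G has the edge 3–4. Combining the bounds, tw(G) = 1.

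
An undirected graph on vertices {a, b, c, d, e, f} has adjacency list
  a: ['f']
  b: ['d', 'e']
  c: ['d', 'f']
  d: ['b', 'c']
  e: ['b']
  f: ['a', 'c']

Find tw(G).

1

A width-1 tree decomposition is:
Bags: B1 = {a, f}  B2 = {c, f}  B3 = {c, d}  B4 = {b, d}  B5 = {b, e}
Tree: B1–B2, B2–B3, B3–B4, B4–B5
Each bag holds 2 vertices, so the decomposition has width 1, which upper-bounds the treewidth. Any graph with an edge has treewidth ≥ 1, and G has the edge a–f. Therefore the treewidth is 1.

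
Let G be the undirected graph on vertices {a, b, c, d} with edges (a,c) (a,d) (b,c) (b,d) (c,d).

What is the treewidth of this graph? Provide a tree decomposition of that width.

Treewidth 2.
One optimal decomposition is:
Bags: B1 = {a, c, d}  B2 = {b, c, d}
Tree: B1–B2

The largest bag has 3 vertices, giving width 2; this decomposition certifies tw(G) ≤ 2. Conversely, {a, c, d} is a clique of size 3, and the vertices of any clique must share a bag in every tree decomposition; so some bag has ≥ 3 vertices and tw(G) ≥ 2. Hence tw(G) = 2 exactly.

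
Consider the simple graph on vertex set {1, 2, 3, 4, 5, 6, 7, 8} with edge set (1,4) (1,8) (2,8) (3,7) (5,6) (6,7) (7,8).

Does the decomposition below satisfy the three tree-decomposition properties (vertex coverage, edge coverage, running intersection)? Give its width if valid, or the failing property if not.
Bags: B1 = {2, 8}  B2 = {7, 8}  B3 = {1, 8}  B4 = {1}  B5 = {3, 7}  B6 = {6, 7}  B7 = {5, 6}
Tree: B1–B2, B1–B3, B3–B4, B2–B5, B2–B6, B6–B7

No — vertex 4 appears in no bag.

A tree decomposition must satisfy three properties: every vertex lies in some bag; for every edge, both endpoints lie together in some bag; and for every vertex, the bags containing it form a connected subtree. Here vertex 4 appears in no bag, so the decomposition is invalid.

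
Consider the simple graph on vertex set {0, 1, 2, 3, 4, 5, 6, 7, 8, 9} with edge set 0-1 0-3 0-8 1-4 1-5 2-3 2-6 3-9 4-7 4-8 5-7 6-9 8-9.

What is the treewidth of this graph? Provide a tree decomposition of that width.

Every bag has size at most 3, so the width is 3 − 1 = 2 and tw(G) ≤ 2. Since 7–5–1–4–7 is a cycle in G, G is not acyclic. Forests are exactly the graphs of treewidth ≤ 1, so tw(G) ≥ 2. Therefore the treewidth is 2.

Treewidth 2.
One optimal decomposition is:
Bags: B1 = {4, 5, 7}  B2 = {1, 4, 5}  B3 = {1, 4, 8}  B4 = {0, 1, 8}  B5 = {0, 8, 9}  B6 = {0, 3, 9}  B7 = {3, 6, 9}  B8 = {2, 3, 6}
Tree: B1–B2, B2–B3, B3–B4, B4–B5, B5–B6, B6–B7, B7–B8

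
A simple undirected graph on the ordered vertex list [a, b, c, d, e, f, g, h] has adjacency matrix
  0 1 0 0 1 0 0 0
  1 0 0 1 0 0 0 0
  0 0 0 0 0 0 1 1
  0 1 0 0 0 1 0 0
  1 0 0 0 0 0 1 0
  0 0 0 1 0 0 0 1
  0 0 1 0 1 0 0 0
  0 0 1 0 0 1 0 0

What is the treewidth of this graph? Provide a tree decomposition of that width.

Treewidth 2.
Bags: B1 = {c, e, g}  B2 = {c, e, h}  B3 = {e, f, h}  B4 = {d, e, f}  B5 = {b, d, e}  B6 = {a, b, e}
Tree: B1–B2, B2–B3, B3–B4, B4–B5, B5–B6

Every bag has size at most 3, so the width is 3 − 1 = 2 and tw(G) ≤ 2. Since e–g–c–h–f–d–b–a–e is a cycle in G, G is not acyclic. Forests are exactly the graphs of treewidth ≤ 1, so tw(G) ≥ 2. Combining the bounds, tw(G) = 2.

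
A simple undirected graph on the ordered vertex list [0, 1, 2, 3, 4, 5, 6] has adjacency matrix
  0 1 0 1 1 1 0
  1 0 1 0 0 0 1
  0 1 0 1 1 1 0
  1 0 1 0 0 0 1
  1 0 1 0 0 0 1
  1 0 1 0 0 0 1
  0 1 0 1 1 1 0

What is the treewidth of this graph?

A width-3 tree decomposition is:
Bags: B1 = {0, 2, 3, 6}  B2 = {0, 2, 4, 6}  B3 = {0, 1, 2, 6}  B4 = {0, 2, 5, 6}
Tree: B1–B2, B2–B3, B3–B4
Every bag has size at most 4, so the width is 4 − 1 = 3 and tw(G) ≤ 3. For the lower bound: the 4 vertex sets {3,6}, {0,4}, {2}, {1} are disjoint, each induces a connected subgraph, and every pair is joined by at least one edge of G. Contracting each set to a single vertex therefore yields K_{4} as a minor, and since treewidth is minor-monotone, tw(G) ≥ tw(K_{4}) = 3. Hence tw(G) = 3 exactly.

3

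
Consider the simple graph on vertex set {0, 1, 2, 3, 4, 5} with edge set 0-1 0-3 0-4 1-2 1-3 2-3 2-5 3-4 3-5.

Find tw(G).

2

A width-2 tree decomposition is:
Bags: B1 = {1, 2, 3}  B2 = {0, 1, 3}  B3 = {2, 3, 5}  B4 = {0, 3, 4}
Tree: B1–B2, B1–B3, B2–B4
Every bag has size at most 3, so the width is 3 − 1 = 2 and tw(G) ≤ 2. On the other hand G contains the 3-clique {0, 1, 3}. A clique must lie in a single bag of any decomposition, so no decomposition can have width below 2. The upper and lower bounds meet at 2, so that is the treewidth.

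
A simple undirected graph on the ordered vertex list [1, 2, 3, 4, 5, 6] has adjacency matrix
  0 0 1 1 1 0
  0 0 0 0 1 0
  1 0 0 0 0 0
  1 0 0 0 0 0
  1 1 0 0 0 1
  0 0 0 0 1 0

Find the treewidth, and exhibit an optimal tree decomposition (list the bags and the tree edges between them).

Treewidth 1.
Bags: B1 = {5, 6}  B2 = {1, 5}  B3 = {1, 3}  B4 = {2, 5}  B5 = {1, 4}
Tree: B1–B2, B2–B3, B2–B4, B3–B5

The largest bag has 2 vertices, giving width 1; this decomposition certifies tw(G) ≤ 1. Since G has at least one edge (e.g. 6–5), it is not an edgeless graph, so tw(G) ≥ 1. Hence tw(G) = 1 exactly.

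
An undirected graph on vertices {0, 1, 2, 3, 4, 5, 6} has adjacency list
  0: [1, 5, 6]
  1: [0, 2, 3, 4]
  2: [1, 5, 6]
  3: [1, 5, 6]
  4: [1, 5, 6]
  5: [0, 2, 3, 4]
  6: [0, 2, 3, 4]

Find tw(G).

A width-3 tree decomposition is:
Bags: B1 = {1, 3, 5, 6}  B2 = {1, 4, 5, 6}  B3 = {1, 2, 5, 6}  B4 = {0, 1, 5, 6}
Tree: B1–B2, B2–B3, B3–B4
Every bag has size at most 4, so the width is 4 − 1 = 3 and tw(G) ≤ 3. For the lower bound: the 4 vertex sets {1,3}, {4,6}, {5}, {2} are disjoint, each induces a connected subgraph, and every pair is joined by at least one edge of G. Contracting each set to a single vertex therefore yields K_{4} as a minor, and since treewidth is minor-monotone, tw(G) ≥ tw(K_{4}) = 3. The upper and lower bounds meet at 3, so that is the treewidth.

3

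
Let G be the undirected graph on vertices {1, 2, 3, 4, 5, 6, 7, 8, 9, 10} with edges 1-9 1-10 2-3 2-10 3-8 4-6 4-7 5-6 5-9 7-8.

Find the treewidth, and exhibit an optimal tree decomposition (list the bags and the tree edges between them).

The largest bag has 3 vertices, giving width 2; this decomposition certifies tw(G) ≤ 2. For the lower bound, G contains the cycle 8–3–2–10–1–9–5–6–4–7–8, so G is not a forest; only forests have treewidth ≤ 1, hence tw(G) ≥ 2. Therefore the treewidth is 2.

Treewidth 2.
One such decomposition:
Bags: B1 = {2, 3, 8}  B2 = {2, 8, 10}  B3 = {1, 8, 10}  B4 = {1, 8, 9}  B5 = {5, 8, 9}  B6 = {5, 6, 8}  B7 = {4, 6, 8}  B8 = {4, 7, 8}
Tree: B1–B2, B2–B3, B3–B4, B4–B5, B5–B6, B6–B7, B7–B8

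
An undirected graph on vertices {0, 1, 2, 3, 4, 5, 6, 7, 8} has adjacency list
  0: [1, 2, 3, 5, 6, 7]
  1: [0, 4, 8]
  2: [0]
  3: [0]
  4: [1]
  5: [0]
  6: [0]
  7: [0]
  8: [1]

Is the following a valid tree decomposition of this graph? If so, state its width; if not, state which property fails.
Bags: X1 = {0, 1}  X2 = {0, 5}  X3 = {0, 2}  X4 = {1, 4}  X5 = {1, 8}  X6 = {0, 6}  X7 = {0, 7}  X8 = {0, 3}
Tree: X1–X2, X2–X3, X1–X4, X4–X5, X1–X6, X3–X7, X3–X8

Yes; width 1.

Vertex coverage: the bags together contain {0, 1, 2, 3, 4, 5, 6, 7, 8}, the full vertex set. Edge coverage: each edge of G has both endpoints in at least one bag. Running intersection: for every vertex, the bags containing it form a connected subtree. All three properties hold, so this is a valid tree decomposition of width max|bag| − 1 = 1, and hence tw(G) ≤ 1.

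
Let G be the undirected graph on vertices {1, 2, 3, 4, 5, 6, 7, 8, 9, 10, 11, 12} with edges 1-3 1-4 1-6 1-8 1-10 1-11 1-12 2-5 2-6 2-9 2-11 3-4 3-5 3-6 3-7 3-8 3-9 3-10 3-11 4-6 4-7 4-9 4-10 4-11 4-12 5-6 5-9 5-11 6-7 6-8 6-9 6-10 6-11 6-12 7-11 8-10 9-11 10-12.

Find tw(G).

4

A width-4 tree decomposition is:
Bags: B1 = {3, 4, 6, 9, 11}  B2 = {1, 3, 4, 6, 11}  B3 = {1, 3, 4, 6, 10}  B4 = {1, 3, 6, 8, 10}  B5 = {1, 4, 6, 10, 12}  B6 = {3, 5, 6, 9, 11}  B7 = {2, 5, 6, 9, 11}  B8 = {3, 4, 6, 7, 11}
Tree: B1–B2, B2–B3, B3–B4, B3–B5, B1–B6, B6–B7, B1–B8
Every bag has size at most 5, so the width is 5 − 1 = 4 and tw(G) ≤ 4. For the lower bound, the 5 vertices {2, 5, 6, 9, 11} are pairwise adjacent, and any tree decomposition puts a clique entirely inside one bag — forcing width ≥ 4. Combining the bounds, tw(G) = 4.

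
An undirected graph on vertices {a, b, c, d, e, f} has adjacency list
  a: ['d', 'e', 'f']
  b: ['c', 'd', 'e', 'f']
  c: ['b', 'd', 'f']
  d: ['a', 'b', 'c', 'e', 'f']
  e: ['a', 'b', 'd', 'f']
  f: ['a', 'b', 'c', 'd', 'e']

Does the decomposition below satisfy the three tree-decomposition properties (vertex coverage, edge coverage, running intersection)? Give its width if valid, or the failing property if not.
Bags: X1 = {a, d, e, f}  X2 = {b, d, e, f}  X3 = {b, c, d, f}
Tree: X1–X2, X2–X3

Every vertex of G appears in some bag (union = {a, b, c, d, e, f}); every edge is covered by a bag; and for each vertex v the set of bags containing v is connected in the bag tree. The decomposition is therefore valid. The largest bag has 4 vertices, so the width is 3.

Yes; width 3.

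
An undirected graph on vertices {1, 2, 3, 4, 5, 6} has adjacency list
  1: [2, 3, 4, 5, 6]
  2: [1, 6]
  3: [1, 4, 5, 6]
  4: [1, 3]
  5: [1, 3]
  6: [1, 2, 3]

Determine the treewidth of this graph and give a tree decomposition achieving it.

Treewidth 2.
One optimal decomposition is:
Bags: B1 = {1, 3, 4}  B2 = {1, 3, 6}  B3 = {1, 2, 6}  B4 = {1, 3, 5}
Tree: B1–B2, B2–B3, B2–B4

Every bag has size at most 3, so the width is 3 − 1 = 2 and tw(G) ≤ 2. For the lower bound, the 3 vertices {1, 2, 6} are pairwise adjacent, and any tree decomposition puts a clique entirely inside one bag — forcing width ≥ 2. Therefore the treewidth is 2.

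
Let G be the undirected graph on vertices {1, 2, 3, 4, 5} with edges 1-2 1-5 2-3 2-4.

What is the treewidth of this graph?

A width-1 tree decomposition is:
Bags: B1 = {2, 4}  B2 = {1, 2}  B3 = {1, 5}  B4 = {2, 3}
Tree: B1–B2, B2–B3, B1–B4
The largest bag has 2 vertices, giving width 1; this decomposition certifies tw(G) ≤ 1. Any graph with an edge has treewidth ≥ 1, and G has the edge 2–4. Hence tw(G) = 1 exactly.

1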